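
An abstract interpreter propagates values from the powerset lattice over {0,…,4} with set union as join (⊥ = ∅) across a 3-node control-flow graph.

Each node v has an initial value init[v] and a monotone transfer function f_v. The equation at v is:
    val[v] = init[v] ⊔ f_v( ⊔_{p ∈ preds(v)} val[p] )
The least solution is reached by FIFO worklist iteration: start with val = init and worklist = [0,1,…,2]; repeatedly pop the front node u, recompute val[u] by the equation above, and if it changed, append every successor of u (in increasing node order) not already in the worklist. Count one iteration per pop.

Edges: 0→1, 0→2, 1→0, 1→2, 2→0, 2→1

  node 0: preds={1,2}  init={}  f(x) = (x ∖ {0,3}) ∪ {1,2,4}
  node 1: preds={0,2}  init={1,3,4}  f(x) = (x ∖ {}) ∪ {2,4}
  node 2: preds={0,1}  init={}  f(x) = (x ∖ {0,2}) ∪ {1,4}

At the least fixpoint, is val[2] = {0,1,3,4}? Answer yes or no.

Worklist (5 pops):
  #1 pop 0: in={1,3,4} → {1,2,4} (was {}); enqueue []
  #2 pop 1: in={1,2,4} → {1,2,3,4} (was {1,3,4}); enqueue [0]
  #3 pop 2: in={1,2,3,4} → {1,3,4} (was {}); enqueue [1]
  #4 pop 0: in={1,2,3,4} → {1,2,4} (no change)
  #5 pop 1: in={1,2,3,4} → {1,2,3,4} (no change)

Fixpoint:
  val[0] = {1,2,4}
  val[1] = {1,2,3,4}
  val[2] = {1,3,4}

no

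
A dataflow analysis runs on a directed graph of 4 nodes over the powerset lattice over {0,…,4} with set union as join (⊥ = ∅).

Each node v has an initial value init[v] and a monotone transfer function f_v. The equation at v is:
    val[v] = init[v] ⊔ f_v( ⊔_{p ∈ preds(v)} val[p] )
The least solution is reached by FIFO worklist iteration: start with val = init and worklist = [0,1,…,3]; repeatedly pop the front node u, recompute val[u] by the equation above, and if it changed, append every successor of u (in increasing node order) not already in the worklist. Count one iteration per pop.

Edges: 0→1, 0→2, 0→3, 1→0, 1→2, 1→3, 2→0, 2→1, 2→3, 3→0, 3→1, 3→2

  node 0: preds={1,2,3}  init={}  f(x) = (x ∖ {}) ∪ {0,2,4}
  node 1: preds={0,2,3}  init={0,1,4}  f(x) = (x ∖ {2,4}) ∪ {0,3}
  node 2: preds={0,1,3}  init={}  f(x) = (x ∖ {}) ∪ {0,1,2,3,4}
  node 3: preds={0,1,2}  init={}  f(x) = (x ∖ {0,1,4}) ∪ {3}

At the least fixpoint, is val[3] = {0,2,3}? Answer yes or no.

Trace (8 dequeues):
  [1] u=0 | in {0,1,4} | out {0,1,2,4} | prev {} | push {}
  [2] u=1 | in {0,1,2,4} | out {0,1,3,4} | prev {0,1,4} | push {0}
  [3] u=2 | in {0,1,2,3,4} | out {0,1,2,3,4} | prev {} | push {1}
  [4] u=3 | in {0,1,2,3,4} | out {2,3} | prev {} | push {2}
  [5] u=0 | in {0,1,2,3,4} | out {0,1,2,3,4} | prev {0,1,2,4} | push {3}
  [6] u=1 | in {0,1,2,3,4} | out {0,1,3,4} | ==
  [7] u=2 | in {0,1,2,3,4} | out {0,1,2,3,4} | ==
  [8] u=3 | in {0,1,2,3,4} | out {2,3} | ==

Converged values:
  [0] {0,1,2,3,4}
  [1] {0,1,3,4}
  [2] {0,1,2,3,4}
  [3] {2,3}

no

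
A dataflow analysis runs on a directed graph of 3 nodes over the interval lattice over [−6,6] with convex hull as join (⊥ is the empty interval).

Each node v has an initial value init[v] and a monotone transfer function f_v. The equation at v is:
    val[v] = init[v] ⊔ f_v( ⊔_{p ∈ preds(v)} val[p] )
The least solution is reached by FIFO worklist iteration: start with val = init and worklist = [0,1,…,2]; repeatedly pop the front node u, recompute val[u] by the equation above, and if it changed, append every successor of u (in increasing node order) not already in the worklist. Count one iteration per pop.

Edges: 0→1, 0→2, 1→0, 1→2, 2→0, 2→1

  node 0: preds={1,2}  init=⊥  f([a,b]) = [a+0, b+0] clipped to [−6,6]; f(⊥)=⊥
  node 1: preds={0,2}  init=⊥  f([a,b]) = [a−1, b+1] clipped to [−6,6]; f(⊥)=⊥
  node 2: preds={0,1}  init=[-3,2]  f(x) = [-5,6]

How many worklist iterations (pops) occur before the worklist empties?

Iteration log — 9 steps:
  step 1. node 0  ⊔preds=[-3,2]  new=[-3,2]  old=⊥  +wl: 
  step 2. node 1  ⊔preds=[-3,2]  new=[-4,3]  old=⊥  +wl: 0
  step 3. node 2  ⊔preds=[-4,3]  new=[-5,6]  old=[-3,2]  +wl: 1
  step 4. node 0  ⊔preds=[-5,6]  new=[-5,6]  old=[-3,2]  +wl: 2
  step 5. node 1  ⊔preds=[-5,6]  new=[-6,6]  old=[-4,3]  +wl: 0
  step 6. node 2  ⊔preds=[-6,6]  new=[-5,6]  stable
  step 7. node 0  ⊔preds=[-6,6]  new=[-6,6]  old=[-5,6]  +wl: 1,2
  step 8. node 1  ⊔preds=[-6,6]  new=[-6,6]  stable
  step 9. node 2  ⊔preds=[-6,6]  new=[-5,6]  stable

Least fixpoint reached:
  node 0: [-6,6]
  node 1: [-6,6]
  node 2: [-5,6]

9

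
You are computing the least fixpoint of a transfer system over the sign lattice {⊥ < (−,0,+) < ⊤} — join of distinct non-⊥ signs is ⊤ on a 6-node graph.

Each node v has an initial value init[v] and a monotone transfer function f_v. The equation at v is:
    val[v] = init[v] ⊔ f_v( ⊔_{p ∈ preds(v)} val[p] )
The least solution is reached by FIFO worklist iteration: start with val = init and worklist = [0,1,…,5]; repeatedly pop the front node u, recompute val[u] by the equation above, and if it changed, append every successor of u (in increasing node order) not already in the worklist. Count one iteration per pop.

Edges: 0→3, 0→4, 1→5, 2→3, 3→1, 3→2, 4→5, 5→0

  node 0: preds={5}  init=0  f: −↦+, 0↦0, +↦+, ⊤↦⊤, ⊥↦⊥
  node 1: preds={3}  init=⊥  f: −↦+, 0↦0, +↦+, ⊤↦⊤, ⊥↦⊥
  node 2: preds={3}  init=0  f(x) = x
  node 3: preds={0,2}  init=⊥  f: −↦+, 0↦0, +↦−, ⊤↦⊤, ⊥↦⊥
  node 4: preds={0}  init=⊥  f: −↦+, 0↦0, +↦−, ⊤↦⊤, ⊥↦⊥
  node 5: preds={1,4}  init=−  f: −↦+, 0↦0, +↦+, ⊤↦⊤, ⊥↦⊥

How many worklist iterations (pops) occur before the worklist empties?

11

Worklist (11 pops):
  #1 pop 0: in=− → ⊤ (was 0); enqueue []
  #2 pop 1: in=⊥ → ⊥ (no change)
  #3 pop 2: in=⊥ → 0 (no change)
  #4 pop 3: in=⊤ → ⊤ (was ⊥); enqueue [1,2]
  #5 pop 4: in=⊤ → ⊤ (was ⊥); enqueue []
  #6 pop 5: in=⊤ → ⊤ (was −); enqueue [0]
  #7 pop 1: in=⊤ → ⊤ (was ⊥); enqueue [5]
  #8 pop 2: in=⊤ → ⊤ (was 0); enqueue [3]
  #9 pop 0: in=⊤ → ⊤ (no change)
  #10 pop 5: in=⊤ → ⊤ (no change)
  #11 pop 3: in=⊤ → ⊤ (no change)

Fixpoint:
  val[0] = ⊤
  val[1] = ⊤
  val[2] = ⊤
  val[3] = ⊤
  val[4] = ⊤
  val[5] = ⊤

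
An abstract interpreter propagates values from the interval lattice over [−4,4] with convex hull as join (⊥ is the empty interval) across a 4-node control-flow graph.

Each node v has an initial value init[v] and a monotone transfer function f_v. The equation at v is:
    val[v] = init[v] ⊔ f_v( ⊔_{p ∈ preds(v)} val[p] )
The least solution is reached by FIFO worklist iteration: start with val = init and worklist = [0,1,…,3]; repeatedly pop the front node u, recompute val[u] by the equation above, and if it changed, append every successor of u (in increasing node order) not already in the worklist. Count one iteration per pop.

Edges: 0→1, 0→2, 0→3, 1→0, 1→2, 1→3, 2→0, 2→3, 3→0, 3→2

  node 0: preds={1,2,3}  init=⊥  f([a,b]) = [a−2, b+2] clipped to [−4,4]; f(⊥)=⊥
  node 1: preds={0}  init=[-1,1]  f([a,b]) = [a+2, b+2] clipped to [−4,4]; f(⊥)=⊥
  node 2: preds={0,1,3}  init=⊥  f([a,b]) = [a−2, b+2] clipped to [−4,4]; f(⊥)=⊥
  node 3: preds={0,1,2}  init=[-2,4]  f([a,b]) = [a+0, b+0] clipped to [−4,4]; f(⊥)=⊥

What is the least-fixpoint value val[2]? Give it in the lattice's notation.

Worklist (6 pops):
  #1 pop 0: in=[-2,4] → [-4,4] (was ⊥); enqueue []
  #2 pop 1: in=[-4,4] → [-2,4] (was [-1,1]); enqueue [0]
  #3 pop 2: in=[-4,4] → [-4,4] (was ⊥); enqueue []
  #4 pop 3: in=[-4,4] → [-4,4] (was [-2,4]); enqueue [2]
  #5 pop 0: in=[-4,4] → [-4,4] (no change)
  #6 pop 2: in=[-4,4] → [-4,4] (no change)

Fixpoint:
  val[0] = [-4,4]
  val[1] = [-2,4]
  val[2] = [-4,4]
  val[3] = [-4,4]

[-4,4]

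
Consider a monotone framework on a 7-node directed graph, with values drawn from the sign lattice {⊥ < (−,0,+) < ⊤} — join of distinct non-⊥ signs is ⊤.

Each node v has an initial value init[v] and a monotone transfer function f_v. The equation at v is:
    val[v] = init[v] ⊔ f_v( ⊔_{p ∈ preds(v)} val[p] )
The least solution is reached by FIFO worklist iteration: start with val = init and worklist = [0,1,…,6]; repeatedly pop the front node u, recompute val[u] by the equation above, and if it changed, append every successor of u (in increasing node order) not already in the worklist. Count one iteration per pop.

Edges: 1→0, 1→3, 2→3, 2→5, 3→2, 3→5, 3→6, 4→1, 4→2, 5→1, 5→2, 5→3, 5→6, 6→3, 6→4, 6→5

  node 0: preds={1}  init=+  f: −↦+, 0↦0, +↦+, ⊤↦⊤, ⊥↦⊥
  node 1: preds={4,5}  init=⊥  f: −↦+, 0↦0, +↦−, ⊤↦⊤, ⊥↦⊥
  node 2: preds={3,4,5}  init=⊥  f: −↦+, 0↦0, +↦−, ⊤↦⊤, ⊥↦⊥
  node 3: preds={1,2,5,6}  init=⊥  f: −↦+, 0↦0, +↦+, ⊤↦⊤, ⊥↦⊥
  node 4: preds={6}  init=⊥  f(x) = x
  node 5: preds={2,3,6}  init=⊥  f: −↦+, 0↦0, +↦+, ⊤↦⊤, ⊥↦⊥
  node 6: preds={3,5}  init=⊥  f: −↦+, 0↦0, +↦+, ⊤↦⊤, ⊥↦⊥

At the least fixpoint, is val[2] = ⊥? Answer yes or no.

Trace (7 dequeues):
  [1] u=0 | in ⊥ | out + | ==
  [2] u=1 | in ⊥ | out ⊥ | ==
  [3] u=2 | in ⊥ | out ⊥ | ==
  [4] u=3 | in ⊥ | out ⊥ | ==
  [5] u=4 | in ⊥ | out ⊥ | ==
  [6] u=5 | in ⊥ | out ⊥ | ==
  [7] u=6 | in ⊥ | out ⊥ | ==

Converged values:
  [0] +
  [1] ⊥
  [2] ⊥
  [3] ⊥
  [4] ⊥
  [5] ⊥
  [6] ⊥

yes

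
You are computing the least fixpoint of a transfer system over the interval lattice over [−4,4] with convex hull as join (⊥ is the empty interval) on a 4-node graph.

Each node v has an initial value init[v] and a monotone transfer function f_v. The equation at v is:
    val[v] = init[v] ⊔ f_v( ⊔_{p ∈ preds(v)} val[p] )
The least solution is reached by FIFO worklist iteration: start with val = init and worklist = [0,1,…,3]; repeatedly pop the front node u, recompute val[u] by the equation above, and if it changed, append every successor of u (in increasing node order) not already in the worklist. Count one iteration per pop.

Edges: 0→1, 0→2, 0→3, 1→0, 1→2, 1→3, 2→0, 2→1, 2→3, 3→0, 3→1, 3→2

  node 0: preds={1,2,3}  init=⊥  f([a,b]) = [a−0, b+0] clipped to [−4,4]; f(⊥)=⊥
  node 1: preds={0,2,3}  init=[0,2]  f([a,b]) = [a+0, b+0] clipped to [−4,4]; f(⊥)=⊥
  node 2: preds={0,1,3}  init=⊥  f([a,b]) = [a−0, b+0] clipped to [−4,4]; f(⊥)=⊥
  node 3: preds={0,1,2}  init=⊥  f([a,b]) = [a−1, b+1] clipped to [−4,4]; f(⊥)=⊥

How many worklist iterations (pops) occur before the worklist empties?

22

Trace (22 dequeues):
  [1] u=0 | in [0,2] | out [0,2] | prev ⊥ | push {}
  [2] u=1 | in [0,2] | out [0,2] | ==
  [3] u=2 | in [0,2] | out [0,2] | prev ⊥ | push {0,1}
  [4] u=3 | in [0,2] | out [-1,3] | prev ⊥ | push {2}
  [5] u=0 | in [-1,3] | out [-1,3] | prev [0,2] | push {3}
  [6] u=1 | in [-1,3] | out [-1,3] | prev [0,2] | push {0}
  [7] u=2 | in [-1,3] | out [-1,3] | prev [0,2] | push {1}
  [8] u=3 | in [-1,3] | out [-2,4] | prev [-1,3] | push {2}
  [9] u=0 | in [-2,4] | out [-2,4] | prev [-1,3] | push {3}
  [10] u=1 | in [-2,4] | out [-2,4] | prev [-1,3] | push {0}
  [11] u=2 | in [-2,4] | out [-2,4] | prev [-1,3] | push {1}
  [12] u=3 | in [-2,4] | out [-3,4] | prev [-2,4] | push {2}
  [13] u=0 | in [-3,4] | out [-3,4] | prev [-2,4] | push {3}
  [14] u=1 | in [-3,4] | out [-3,4] | prev [-2,4] | push {0}
  [15] u=2 | in [-3,4] | out [-3,4] | prev [-2,4] | push {1}
  [16] u=3 | in [-3,4] | out [-4,4] | prev [-3,4] | push {2}
  [17] u=0 | in [-4,4] | out [-4,4] | prev [-3,4] | push {3}
  [18] u=1 | in [-4,4] | out [-4,4] | prev [-3,4] | push {0}
  [19] u=2 | in [-4,4] | out [-4,4] | prev [-3,4] | push {1}
  [20] u=3 | in [-4,4] | out [-4,4] | ==
  [21] u=0 | in [-4,4] | out [-4,4] | ==
  [22] u=1 | in [-4,4] | out [-4,4] | ==

Converged values:
  [0] [-4,4]
  [1] [-4,4]
  [2] [-4,4]
  [3] [-4,4]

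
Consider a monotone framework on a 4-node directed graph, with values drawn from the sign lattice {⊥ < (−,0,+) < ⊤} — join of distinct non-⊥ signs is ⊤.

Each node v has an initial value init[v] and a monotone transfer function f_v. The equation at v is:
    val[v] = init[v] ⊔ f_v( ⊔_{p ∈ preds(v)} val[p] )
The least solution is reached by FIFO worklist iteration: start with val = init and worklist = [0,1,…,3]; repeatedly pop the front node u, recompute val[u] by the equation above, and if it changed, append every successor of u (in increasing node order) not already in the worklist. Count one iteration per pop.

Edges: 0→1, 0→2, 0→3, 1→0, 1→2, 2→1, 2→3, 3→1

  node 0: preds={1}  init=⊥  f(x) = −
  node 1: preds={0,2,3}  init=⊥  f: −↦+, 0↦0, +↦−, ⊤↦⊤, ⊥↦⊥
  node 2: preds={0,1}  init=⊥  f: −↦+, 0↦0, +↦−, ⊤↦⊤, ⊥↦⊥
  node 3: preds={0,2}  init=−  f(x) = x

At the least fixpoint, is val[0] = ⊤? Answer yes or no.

Iteration log — 8 steps:
  step 1. node 0  ⊔preds=⊥  new=−  old=⊥  +wl: 
  step 2. node 1  ⊔preds=−  new=+  old=⊥  +wl: 0
  step 3. node 2  ⊔preds=⊤  new=⊤  old=⊥  +wl: 1
  step 4. node 3  ⊔preds=⊤  new=⊤  old=−  +wl: 
  step 5. node 0  ⊔preds=+  new=−  stable
  step 6. node 1  ⊔preds=⊤  new=⊤  old=+  +wl: 0,2
  step 7. node 0  ⊔preds=⊤  new=−  stable
  step 8. node 2  ⊔preds=⊤  new=⊤  stable

Least fixpoint reached:
  node 0: −
  node 1: ⊤
  node 2: ⊤
  node 3: ⊤

no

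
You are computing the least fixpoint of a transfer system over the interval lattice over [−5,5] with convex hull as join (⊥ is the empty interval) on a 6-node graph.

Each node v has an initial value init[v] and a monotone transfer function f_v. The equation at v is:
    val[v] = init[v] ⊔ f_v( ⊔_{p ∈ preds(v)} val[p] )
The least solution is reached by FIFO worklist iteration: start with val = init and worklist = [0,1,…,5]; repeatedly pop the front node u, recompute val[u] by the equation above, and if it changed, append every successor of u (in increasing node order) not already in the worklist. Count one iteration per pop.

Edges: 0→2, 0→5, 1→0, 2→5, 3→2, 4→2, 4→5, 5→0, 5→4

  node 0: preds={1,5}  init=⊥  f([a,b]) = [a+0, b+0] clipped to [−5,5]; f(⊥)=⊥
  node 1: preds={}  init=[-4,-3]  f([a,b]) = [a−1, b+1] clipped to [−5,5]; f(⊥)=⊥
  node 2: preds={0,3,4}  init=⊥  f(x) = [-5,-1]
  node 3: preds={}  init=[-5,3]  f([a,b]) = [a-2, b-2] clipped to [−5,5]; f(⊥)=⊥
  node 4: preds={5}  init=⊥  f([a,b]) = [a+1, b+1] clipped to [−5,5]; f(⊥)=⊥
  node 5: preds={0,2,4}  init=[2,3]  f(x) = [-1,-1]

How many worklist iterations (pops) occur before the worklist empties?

Worklist (11 pops):
  #1 pop 0: in=[-4,3] → [-4,3] (was ⊥); enqueue []
  #2 pop 1: in=⊥ → [-4,-3] (no change)
  #3 pop 2: in=[-5,3] → [-5,-1] (was ⊥); enqueue []
  #4 pop 3: in=⊥ → [-5,3] (no change)
  #5 pop 4: in=[2,3] → [3,4] (was ⊥); enqueue [2]
  #6 pop 5: in=[-5,4] → [-1,3] (was [2,3]); enqueue [0,4]
  #7 pop 2: in=[-5,4] → [-5,-1] (no change)
  #8 pop 0: in=[-4,3] → [-4,3] (no change)
  #9 pop 4: in=[-1,3] → [0,4] (was [3,4]); enqueue [2,5]
  #10 pop 2: in=[-5,4] → [-5,-1] (no change)
  #11 pop 5: in=[-5,4] → [-1,3] (no change)

Fixpoint:
  val[0] = [-4,3]
  val[1] = [-4,-3]
  val[2] = [-5,-1]
  val[3] = [-5,3]
  val[4] = [0,4]
  val[5] = [-1,3]

11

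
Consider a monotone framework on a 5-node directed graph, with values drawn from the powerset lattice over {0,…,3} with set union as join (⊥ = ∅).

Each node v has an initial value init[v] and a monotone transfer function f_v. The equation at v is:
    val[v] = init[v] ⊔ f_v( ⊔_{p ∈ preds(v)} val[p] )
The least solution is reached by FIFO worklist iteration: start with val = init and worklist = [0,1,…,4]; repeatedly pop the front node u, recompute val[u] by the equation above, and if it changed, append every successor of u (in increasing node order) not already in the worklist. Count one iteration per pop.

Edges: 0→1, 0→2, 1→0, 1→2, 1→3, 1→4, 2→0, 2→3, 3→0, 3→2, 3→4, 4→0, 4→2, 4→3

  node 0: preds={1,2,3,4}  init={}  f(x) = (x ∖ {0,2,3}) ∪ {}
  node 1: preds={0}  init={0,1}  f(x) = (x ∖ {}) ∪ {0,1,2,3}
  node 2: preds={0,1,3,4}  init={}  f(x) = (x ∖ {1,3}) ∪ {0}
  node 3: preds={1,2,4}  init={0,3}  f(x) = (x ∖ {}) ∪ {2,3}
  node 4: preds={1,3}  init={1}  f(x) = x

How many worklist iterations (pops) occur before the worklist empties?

Worklist (8 pops):
  #1 pop 0: in={0,1,3} → {1} (was {}); enqueue []
  #2 pop 1: in={1} → {0,1,2,3} (was {0,1}); enqueue [0]
  #3 pop 2: in={0,1,2,3} → {0,2} (was {}); enqueue []
  #4 pop 3: in={0,1,2,3} → {0,1,2,3} (was {0,3}); enqueue [2]
  #5 pop 4: in={0,1,2,3} → {0,1,2,3} (was {1}); enqueue [3]
  #6 pop 0: in={0,1,2,3} → {1} (no change)
  #7 pop 2: in={0,1,2,3} → {0,2} (no change)
  #8 pop 3: in={0,1,2,3} → {0,1,2,3} (no change)

Fixpoint:
  val[0] = {1}
  val[1] = {0,1,2,3}
  val[2] = {0,2}
  val[3] = {0,1,2,3}
  val[4] = {0,1,2,3}

8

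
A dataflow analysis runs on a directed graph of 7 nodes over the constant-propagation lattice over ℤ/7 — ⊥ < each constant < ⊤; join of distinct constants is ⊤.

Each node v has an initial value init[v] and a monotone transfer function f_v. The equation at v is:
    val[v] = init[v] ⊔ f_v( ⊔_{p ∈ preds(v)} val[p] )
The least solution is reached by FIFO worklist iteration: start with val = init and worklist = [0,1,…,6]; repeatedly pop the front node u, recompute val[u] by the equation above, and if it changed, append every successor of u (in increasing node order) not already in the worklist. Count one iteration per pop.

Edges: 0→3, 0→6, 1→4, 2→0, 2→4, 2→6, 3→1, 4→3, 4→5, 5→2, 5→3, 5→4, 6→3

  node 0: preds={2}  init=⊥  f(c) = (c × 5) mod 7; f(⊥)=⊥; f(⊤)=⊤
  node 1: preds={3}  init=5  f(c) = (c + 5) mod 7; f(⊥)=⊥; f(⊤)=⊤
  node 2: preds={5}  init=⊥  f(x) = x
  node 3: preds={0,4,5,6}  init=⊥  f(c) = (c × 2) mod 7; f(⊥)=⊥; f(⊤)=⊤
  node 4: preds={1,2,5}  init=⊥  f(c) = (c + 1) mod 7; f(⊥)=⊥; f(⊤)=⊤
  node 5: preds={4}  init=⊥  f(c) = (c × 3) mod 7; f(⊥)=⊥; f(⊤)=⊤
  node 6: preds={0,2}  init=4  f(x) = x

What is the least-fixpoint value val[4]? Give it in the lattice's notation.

Trace (22 dequeues):
  [1] u=0 | in ⊥ | out ⊥ | ==
  [2] u=1 | in ⊥ | out 5 | ==
  [3] u=2 | in ⊥ | out ⊥ | ==
  [4] u=3 | in 4 | out 1 | prev ⊥ | push {1}
  [5] u=4 | in 5 | out 6 | prev ⊥ | push {3}
  [6] u=5 | in 6 | out 4 | prev ⊥ | push {2,4}
  [7] u=6 | in ⊥ | out 4 | ==
  [8] u=1 | in 1 | out ⊤ | prev 5 | push {}
  [9] u=3 | in ⊤ | out ⊤ | prev 1 | push {1}
  [10] u=2 | in 4 | out 4 | prev ⊥ | push {0,6}
  [11] u=4 | in ⊤ | out ⊤ | prev 6 | push {3,5}
  [12] u=1 | in ⊤ | out ⊤ | ==
  [13] u=0 | in 4 | out 6 | prev ⊥ | push {}
  [14] u=6 | in ⊤ | out ⊤ | prev 4 | push {}
  [15] u=3 | in ⊤ | out ⊤ | ==
  [16] u=5 | in ⊤ | out ⊤ | prev 4 | push {2,3,4}
  [17] u=2 | in ⊤ | out ⊤ | prev 4 | push {0,6}
  [18] u=3 | in ⊤ | out ⊤ | ==
  [19] u=4 | in ⊤ | out ⊤ | ==
  [20] u=0 | in ⊤ | out ⊤ | prev 6 | push {3}
  [21] u=6 | in ⊤ | out ⊤ | ==
  [22] u=3 | in ⊤ | out ⊤ | ==

Converged values:
  [0] ⊤
  [1] ⊤
  [2] ⊤
  [3] ⊤
  [4] ⊤
  [5] ⊤
  [6] ⊤

⊤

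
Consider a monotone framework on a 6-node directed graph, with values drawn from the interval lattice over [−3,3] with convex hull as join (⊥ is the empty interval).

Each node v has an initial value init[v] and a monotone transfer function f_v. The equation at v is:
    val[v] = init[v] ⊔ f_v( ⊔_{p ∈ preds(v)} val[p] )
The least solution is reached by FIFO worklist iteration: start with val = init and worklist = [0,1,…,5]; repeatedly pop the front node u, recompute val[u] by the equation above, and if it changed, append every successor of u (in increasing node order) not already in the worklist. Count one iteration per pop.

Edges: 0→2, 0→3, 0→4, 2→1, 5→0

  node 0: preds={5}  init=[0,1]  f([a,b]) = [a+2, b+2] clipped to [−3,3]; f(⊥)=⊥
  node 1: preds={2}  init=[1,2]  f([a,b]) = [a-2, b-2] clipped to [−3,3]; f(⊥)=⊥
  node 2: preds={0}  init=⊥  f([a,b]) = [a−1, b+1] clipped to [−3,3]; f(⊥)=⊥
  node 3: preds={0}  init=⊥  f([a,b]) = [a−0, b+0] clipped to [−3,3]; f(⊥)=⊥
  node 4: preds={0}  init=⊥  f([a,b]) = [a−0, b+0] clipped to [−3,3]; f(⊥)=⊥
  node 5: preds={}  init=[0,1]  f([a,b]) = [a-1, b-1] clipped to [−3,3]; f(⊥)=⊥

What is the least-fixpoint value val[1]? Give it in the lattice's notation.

[-3,2]

Trace (7 dequeues):
  [1] u=0 | in [0,1] | out [0,3] | prev [0,1] | push {}
  [2] u=1 | in ⊥ | out [1,2] | ==
  [3] u=2 | in [0,3] | out [-1,3] | prev ⊥ | push {1}
  [4] u=3 | in [0,3] | out [0,3] | prev ⊥ | push {}
  [5] u=4 | in [0,3] | out [0,3] | prev ⊥ | push {}
  [6] u=5 | in ⊥ | out [0,1] | ==
  [7] u=1 | in [-1,3] | out [-3,2] | prev [1,2] | push {}

Converged values:
  [0] [0,3]
  [1] [-3,2]
  [2] [-1,3]
  [3] [0,3]
  [4] [0,3]
  [5] [0,1]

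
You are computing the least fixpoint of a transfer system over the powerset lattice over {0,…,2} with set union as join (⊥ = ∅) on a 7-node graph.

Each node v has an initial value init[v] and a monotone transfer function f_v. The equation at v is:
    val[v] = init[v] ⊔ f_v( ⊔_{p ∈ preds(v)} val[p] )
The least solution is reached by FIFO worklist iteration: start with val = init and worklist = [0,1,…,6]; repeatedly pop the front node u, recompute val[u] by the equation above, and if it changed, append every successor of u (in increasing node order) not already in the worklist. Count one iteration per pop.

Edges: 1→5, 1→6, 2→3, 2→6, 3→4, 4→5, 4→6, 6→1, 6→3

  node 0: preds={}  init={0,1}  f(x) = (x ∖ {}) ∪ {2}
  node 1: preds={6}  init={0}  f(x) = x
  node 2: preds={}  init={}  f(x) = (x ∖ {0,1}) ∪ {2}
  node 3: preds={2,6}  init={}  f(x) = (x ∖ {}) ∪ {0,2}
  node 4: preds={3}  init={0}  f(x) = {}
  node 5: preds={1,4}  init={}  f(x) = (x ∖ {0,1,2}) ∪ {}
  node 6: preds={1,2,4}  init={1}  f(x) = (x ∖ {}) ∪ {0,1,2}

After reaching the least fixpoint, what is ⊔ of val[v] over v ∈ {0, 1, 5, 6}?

Trace (11 dequeues):
  [1] u=0 | in {} | out {0,1,2} | prev {0,1} | push {}
  [2] u=1 | in {1} | out {0,1} | prev {0} | push {}
  [3] u=2 | in {} | out {2} | prev {} | push {}
  [4] u=3 | in {1,2} | out {0,1,2} | prev {} | push {}
  [5] u=4 | in {0,1,2} | out {0} | ==
  [6] u=5 | in {0,1} | out {} | ==
  [7] u=6 | in {0,1,2} | out {0,1,2} | prev {1} | push {1,3}
  [8] u=1 | in {0,1,2} | out {0,1,2} | prev {0,1} | push {5,6}
  [9] u=3 | in {0,1,2} | out {0,1,2} | ==
  [10] u=5 | in {0,1,2} | out {} | ==
  [11] u=6 | in {0,1,2} | out {0,1,2} | ==

Converged values:
  [0] {0,1,2}
  [1] {0,1,2}
  [2] {2}
  [3] {0,1,2}
  [4] {0}
  [5] {}
  [6] {0,1,2}

{0,1,2}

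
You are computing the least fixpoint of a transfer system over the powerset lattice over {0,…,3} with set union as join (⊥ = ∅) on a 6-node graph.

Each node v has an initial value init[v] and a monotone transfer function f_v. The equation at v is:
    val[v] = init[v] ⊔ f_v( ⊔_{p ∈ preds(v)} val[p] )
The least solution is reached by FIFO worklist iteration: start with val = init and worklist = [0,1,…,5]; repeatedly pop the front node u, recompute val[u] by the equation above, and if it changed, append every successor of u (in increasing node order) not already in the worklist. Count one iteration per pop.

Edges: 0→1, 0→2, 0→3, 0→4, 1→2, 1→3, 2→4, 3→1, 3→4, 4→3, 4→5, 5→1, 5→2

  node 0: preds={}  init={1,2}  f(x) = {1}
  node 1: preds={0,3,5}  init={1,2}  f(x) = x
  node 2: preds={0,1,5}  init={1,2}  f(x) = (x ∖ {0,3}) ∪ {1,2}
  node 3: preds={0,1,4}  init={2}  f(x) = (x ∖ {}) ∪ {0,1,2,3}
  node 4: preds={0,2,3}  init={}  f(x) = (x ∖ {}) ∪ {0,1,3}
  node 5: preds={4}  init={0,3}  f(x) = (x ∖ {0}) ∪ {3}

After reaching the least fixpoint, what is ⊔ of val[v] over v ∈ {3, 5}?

{0,1,2,3}

Iteration log — 9 steps:
  step 1. node 0  ⊔preds={}  new={1,2}  stable
  step 2. node 1  ⊔preds={0,1,2,3}  new={0,1,2,3}  old={1,2}  +wl: 
  step 3. node 2  ⊔preds={0,1,2,3}  new={1,2}  stable
  step 4. node 3  ⊔preds={0,1,2,3}  new={0,1,2,3}  old={2}  +wl: 1
  step 5. node 4  ⊔preds={0,1,2,3}  new={0,1,2,3}  old={}  +wl: 3
  step 6. node 5  ⊔preds={0,1,2,3}  new={0,1,2,3}  old={0,3}  +wl: 2
  step 7. node 1  ⊔preds={0,1,2,3}  new={0,1,2,3}  stable
  step 8. node 3  ⊔preds={0,1,2,3}  new={0,1,2,3}  stable
  step 9. node 2  ⊔preds={0,1,2,3}  new={1,2}  stable

Least fixpoint reached:
  node 0: {1,2}
  node 1: {0,1,2,3}
  node 2: {1,2}
  node 3: {0,1,2,3}
  node 4: {0,1,2,3}
  node 5: {0,1,2,3}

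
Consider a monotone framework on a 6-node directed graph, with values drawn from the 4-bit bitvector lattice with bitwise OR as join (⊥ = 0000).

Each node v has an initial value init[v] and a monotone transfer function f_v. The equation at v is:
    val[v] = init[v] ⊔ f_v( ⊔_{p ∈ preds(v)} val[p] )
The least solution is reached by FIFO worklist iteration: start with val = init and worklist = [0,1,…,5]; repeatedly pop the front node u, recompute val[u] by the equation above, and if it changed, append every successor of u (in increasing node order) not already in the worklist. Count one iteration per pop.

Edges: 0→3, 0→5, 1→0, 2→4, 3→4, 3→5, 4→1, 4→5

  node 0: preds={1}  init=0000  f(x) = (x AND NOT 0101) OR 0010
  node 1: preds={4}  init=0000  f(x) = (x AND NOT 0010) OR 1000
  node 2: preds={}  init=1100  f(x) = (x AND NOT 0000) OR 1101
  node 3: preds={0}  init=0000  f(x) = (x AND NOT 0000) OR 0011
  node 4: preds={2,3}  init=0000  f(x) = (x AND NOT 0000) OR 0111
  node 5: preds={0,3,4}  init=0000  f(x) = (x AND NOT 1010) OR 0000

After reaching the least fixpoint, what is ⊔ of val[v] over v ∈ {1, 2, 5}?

Trace (12 dequeues):
  [1] u=0 | in 0000 | out 0010 | prev 0000 | push {}
  [2] u=1 | in 0000 | out 1000 | prev 0000 | push {0}
  [3] u=2 | in 0000 | out 1101 | prev 1100 | push {}
  [4] u=3 | in 0010 | out 0011 | prev 0000 | push {}
  [5] u=4 | in 1111 | out 1111 | prev 0000 | push {1}
  [6] u=5 | in 1111 | out 0101 | prev 0000 | push {}
  [7] u=0 | in 1000 | out 1010 | prev 0010 | push {3,5}
  [8] u=1 | in 1111 | out 1101 | prev 1000 | push {0}
  [9] u=3 | in 1010 | out 1011 | prev 0011 | push {4}
  [10] u=5 | in 1111 | out 0101 | ==
  [11] u=0 | in 1101 | out 1010 | ==
  [12] u=4 | in 1111 | out 1111 | ==

Converged values:
  [0] 1010
  [1] 1101
  [2] 1101
  [3] 1011
  [4] 1111
  [5] 0101

1101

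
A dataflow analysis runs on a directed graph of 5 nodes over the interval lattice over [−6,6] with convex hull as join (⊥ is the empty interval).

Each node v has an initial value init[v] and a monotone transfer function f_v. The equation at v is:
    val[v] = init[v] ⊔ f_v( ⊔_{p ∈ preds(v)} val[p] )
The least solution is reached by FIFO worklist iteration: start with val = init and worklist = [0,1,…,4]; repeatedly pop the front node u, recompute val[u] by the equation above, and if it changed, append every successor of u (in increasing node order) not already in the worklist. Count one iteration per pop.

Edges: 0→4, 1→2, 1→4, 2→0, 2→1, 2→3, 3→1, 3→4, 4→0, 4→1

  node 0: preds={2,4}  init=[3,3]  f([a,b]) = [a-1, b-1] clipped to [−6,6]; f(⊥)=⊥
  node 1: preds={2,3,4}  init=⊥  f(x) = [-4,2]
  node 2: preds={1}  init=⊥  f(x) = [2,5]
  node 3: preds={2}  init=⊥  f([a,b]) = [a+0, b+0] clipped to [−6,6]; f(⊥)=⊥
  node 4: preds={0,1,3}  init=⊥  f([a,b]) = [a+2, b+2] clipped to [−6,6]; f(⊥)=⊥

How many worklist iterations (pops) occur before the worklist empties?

Worklist (8 pops):
  #1 pop 0: in=⊥ → [3,3] (no change)
  #2 pop 1: in=⊥ → [-4,2] (was ⊥); enqueue []
  #3 pop 2: in=[-4,2] → [2,5] (was ⊥); enqueue [0,1]
  #4 pop 3: in=[2,5] → [2,5] (was ⊥); enqueue []
  #5 pop 4: in=[-4,5] → [-2,6] (was ⊥); enqueue []
  #6 pop 0: in=[-2,6] → [-3,5] (was [3,3]); enqueue [4]
  #7 pop 1: in=[-2,6] → [-4,2] (no change)
  #8 pop 4: in=[-4,5] → [-2,6] (no change)

Fixpoint:
  val[0] = [-3,5]
  val[1] = [-4,2]
  val[2] = [2,5]
  val[3] = [2,5]
  val[4] = [-2,6]

8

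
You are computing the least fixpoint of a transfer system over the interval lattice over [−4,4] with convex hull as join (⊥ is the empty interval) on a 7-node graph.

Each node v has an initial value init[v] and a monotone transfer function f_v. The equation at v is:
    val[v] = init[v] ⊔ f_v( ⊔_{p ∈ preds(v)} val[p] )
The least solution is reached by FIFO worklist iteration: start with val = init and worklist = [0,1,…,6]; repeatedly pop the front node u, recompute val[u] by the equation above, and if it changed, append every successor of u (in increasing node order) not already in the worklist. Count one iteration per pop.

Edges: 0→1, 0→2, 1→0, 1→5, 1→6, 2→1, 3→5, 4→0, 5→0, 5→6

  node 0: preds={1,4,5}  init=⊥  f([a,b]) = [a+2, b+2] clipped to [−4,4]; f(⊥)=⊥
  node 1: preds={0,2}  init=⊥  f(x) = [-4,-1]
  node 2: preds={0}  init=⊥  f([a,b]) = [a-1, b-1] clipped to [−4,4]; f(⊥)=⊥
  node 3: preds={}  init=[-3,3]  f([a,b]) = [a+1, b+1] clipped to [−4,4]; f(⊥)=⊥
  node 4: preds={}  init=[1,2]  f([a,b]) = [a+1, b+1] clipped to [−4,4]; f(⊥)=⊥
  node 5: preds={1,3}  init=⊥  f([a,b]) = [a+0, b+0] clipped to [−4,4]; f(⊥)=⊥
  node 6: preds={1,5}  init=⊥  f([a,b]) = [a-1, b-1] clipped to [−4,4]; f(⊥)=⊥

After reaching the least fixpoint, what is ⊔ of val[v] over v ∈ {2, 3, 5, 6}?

Worklist (11 pops):
  #1 pop 0: in=[1,2] → [3,4] (was ⊥); enqueue []
  #2 pop 1: in=[3,4] → [-4,-1] (was ⊥); enqueue [0]
  #3 pop 2: in=[3,4] → [2,3] (was ⊥); enqueue [1]
  #4 pop 3: in=⊥ → [-3,3] (no change)
  #5 pop 4: in=⊥ → [1,2] (no change)
  #6 pop 5: in=[-4,3] → [-4,3] (was ⊥); enqueue []
  #7 pop 6: in=[-4,3] → [-4,2] (was ⊥); enqueue []
  #8 pop 0: in=[-4,3] → [-2,4] (was [3,4]); enqueue [2]
  #9 pop 1: in=[-2,4] → [-4,-1] (no change)
  #10 pop 2: in=[-2,4] → [-3,3] (was [2,3]); enqueue [1]
  #11 pop 1: in=[-3,4] → [-4,-1] (no change)

Fixpoint:
  val[0] = [-2,4]
  val[1] = [-4,-1]
  val[2] = [-3,3]
  val[3] = [-3,3]
  val[4] = [1,2]
  val[5] = [-4,3]
  val[6] = [-4,2]

[-4,3]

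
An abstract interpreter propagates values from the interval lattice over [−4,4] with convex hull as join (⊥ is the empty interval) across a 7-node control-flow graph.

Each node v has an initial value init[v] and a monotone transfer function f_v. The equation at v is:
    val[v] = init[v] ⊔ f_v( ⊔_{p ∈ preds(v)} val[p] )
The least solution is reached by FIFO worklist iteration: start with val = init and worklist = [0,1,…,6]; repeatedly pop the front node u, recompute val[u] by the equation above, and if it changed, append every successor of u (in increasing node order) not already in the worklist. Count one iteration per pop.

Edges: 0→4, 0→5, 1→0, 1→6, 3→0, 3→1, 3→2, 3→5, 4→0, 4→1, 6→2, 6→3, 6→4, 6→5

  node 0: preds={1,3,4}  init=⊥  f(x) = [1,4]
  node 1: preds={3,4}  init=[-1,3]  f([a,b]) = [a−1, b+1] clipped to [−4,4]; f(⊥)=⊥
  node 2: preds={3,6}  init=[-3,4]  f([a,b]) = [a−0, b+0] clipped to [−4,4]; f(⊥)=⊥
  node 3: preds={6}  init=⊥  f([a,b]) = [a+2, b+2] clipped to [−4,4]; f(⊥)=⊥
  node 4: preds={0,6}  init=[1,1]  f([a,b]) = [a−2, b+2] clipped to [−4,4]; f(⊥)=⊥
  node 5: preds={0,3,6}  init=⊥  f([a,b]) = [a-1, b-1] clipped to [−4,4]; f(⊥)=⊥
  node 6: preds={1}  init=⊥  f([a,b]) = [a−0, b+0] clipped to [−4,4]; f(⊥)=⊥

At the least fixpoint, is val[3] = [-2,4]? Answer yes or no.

Worklist (30 pops):
  #1 pop 0: in=[-1,3] → [1,4] (was ⊥); enqueue []
  #2 pop 1: in=[1,1] → [-1,3] (no change)
  #3 pop 2: in=⊥ → [-3,4] (no change)
  #4 pop 3: in=⊥ → ⊥ (no change)
  #5 pop 4: in=[1,4] → [-1,4] (was [1,1]); enqueue [0,1]
  #6 pop 5: in=[1,4] → [0,3] (was ⊥); enqueue []
  #7 pop 6: in=[-1,3] → [-1,3] (was ⊥); enqueue [2,3,4,5]
  #8 pop 0: in=[-1,4] → [1,4] (no change)
  #9 pop 1: in=[-1,4] → [-2,4] (was [-1,3]); enqueue [0,6]
  #10 pop 2: in=[-1,3] → [-3,4] (no change)
  #11 pop 3: in=[-1,3] → [1,4] (was ⊥); enqueue [1,2]
  #12 pop 4: in=[-1,4] → [-3,4] (was [-1,4]); enqueue []
  #13 pop 5: in=[-1,4] → [-2,3] (was [0,3]); enqueue []
  #14 pop 0: in=[-3,4] → [1,4] (no change)
  #15 pop 6: in=[-2,4] → [-2,4] (was [-1,3]); enqueue [3,4,5]
  #16 pop 1: in=[-3,4] → [-4,4] (was [-2,4]); enqueue [0,6]
  #17 pop 2: in=[-2,4] → [-3,4] (no change)
  #18 pop 3: in=[-2,4] → [0,4] (was [1,4]); enqueue [1,2]
  #19 pop 4: in=[-2,4] → [-4,4] (was [-3,4]); enqueue []
  #20 pop 5: in=[-2,4] → [-3,3] (was [-2,3]); enqueue []
  #21 pop 0: in=[-4,4] → [1,4] (no change)
  #22 pop 6: in=[-4,4] → [-4,4] (was [-2,4]); enqueue [3,4,5]
  #23 pop 1: in=[-4,4] → [-4,4] (no change)
  #24 pop 2: in=[-4,4] → [-4,4] (was [-3,4]); enqueue []
  #25 pop 3: in=[-4,4] → [-2,4] (was [0,4]); enqueue [0,1,2]
  #26 pop 4: in=[-4,4] → [-4,4] (no change)
  #27 pop 5: in=[-4,4] → [-4,3] (was [-3,3]); enqueue []
  #28 pop 0: in=[-4,4] → [1,4] (no change)
  #29 pop 1: in=[-4,4] → [-4,4] (no change)
  #30 pop 2: in=[-4,4] → [-4,4] (no change)

Fixpoint:
  val[0] = [1,4]
  val[1] = [-4,4]
  val[2] = [-4,4]
  val[3] = [-2,4]
  val[4] = [-4,4]
  val[5] = [-4,3]
  val[6] = [-4,4]

yes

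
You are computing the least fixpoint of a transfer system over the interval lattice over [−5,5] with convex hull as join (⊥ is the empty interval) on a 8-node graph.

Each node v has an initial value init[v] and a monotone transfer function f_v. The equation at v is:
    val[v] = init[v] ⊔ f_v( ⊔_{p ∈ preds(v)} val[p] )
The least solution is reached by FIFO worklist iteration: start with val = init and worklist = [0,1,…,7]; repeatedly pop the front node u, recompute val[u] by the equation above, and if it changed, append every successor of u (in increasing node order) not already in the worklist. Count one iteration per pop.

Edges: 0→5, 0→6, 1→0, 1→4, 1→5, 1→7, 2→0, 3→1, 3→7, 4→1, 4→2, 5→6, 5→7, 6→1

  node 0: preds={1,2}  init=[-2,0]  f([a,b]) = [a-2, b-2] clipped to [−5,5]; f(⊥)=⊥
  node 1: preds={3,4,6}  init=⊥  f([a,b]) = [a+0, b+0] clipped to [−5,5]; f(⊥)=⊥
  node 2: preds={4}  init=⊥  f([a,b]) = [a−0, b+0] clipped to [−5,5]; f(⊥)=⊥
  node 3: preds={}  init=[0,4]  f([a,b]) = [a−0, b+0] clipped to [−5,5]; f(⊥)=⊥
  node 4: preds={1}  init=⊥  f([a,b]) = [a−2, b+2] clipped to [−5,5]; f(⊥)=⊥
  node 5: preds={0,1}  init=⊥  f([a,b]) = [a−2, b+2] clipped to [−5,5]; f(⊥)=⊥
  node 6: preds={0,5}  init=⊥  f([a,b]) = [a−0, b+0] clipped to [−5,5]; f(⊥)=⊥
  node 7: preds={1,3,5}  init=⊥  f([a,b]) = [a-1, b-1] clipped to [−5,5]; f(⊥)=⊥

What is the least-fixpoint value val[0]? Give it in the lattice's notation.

Iteration log — 23 steps:
  step 1. node 0  ⊔preds=⊥  new=[-2,0]  stable
  step 2. node 1  ⊔preds=[0,4]  new=[0,4]  old=⊥  +wl: 0
  step 3. node 2  ⊔preds=⊥  new=⊥  stable
  step 4. node 3  ⊔preds=⊥  new=[0,4]  stable
  step 5. node 4  ⊔preds=[0,4]  new=[-2,5]  old=⊥  +wl: 1,2
  step 6. node 5  ⊔preds=[-2,4]  new=[-4,5]  old=⊥  +wl: 
  step 7. node 6  ⊔preds=[-4,5]  new=[-4,5]  old=⊥  +wl: 
  step 8. node 7  ⊔preds=[-4,5]  new=[-5,4]  old=⊥  +wl: 
  step 9. node 0  ⊔preds=[0,4]  new=[-2,2]  old=[-2,0]  +wl: 5,6
  step 10. node 1  ⊔preds=[-4,5]  new=[-4,5]  old=[0,4]  +wl: 0,4,7
  step 11. node 2  ⊔preds=[-2,5]  new=[-2,5]  old=⊥  +wl: 
  step 12. node 5  ⊔preds=[-4,5]  new=[-5,5]  old=[-4,5]  +wl: 
  step 13. node 6  ⊔preds=[-5,5]  new=[-5,5]  old=[-4,5]  +wl: 1
  step 14. node 0  ⊔preds=[-4,5]  new=[-5,3]  old=[-2,2]  +wl: 5,6
  step 15. node 4  ⊔preds=[-4,5]  new=[-5,5]  old=[-2,5]  +wl: 2
  step 16. node 7  ⊔preds=[-5,5]  new=[-5,4]  stable
  step 17. node 1  ⊔preds=[-5,5]  new=[-5,5]  old=[-4,5]  +wl: 0,4,7
  step 18. node 5  ⊔preds=[-5,5]  new=[-5,5]  stable
  step 19. node 6  ⊔preds=[-5,5]  new=[-5,5]  stable
  step 20. node 2  ⊔preds=[-5,5]  new=[-5,5]  old=[-2,5]  +wl: 
  step 21. node 0  ⊔preds=[-5,5]  new=[-5,3]  stable
  step 22. node 4  ⊔preds=[-5,5]  new=[-5,5]  stable
  step 23. node 7  ⊔preds=[-5,5]  new=[-5,4]  stable

Least fixpoint reached:
  node 0: [-5,3]
  node 1: [-5,5]
  node 2: [-5,5]
  node 3: [0,4]
  node 4: [-5,5]
  node 5: [-5,5]
  node 6: [-5,5]
  node 7: [-5,4]

[-5,3]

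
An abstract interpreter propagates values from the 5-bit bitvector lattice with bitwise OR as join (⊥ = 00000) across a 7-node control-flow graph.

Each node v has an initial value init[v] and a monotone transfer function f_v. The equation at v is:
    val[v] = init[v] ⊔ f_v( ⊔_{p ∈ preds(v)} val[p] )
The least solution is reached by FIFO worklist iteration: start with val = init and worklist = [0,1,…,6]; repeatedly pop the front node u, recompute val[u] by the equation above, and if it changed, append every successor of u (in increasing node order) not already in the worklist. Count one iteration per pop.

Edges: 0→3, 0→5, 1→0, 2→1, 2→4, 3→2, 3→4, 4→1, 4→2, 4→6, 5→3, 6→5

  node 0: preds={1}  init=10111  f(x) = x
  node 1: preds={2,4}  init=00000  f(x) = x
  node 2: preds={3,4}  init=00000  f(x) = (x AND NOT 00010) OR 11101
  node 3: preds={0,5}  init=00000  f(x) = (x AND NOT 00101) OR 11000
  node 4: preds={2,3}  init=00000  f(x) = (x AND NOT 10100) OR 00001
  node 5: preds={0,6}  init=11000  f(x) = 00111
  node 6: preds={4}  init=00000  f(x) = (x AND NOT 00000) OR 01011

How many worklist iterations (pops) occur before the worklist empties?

14

Worklist (14 pops):
  #1 pop 0: in=00000 → 10111 (no change)
  #2 pop 1: in=00000 → 00000 (no change)
  #3 pop 2: in=00000 → 11101 (was 00000); enqueue [1]
  #4 pop 3: in=11111 → 11010 (was 00000); enqueue [2]
  #5 pop 4: in=11111 → 01011 (was 00000); enqueue []
  #6 pop 5: in=10111 → 11111 (was 11000); enqueue [3]
  #7 pop 6: in=01011 → 01011 (was 00000); enqueue [5]
  #8 pop 1: in=11111 → 11111 (was 00000); enqueue [0]
  #9 pop 2: in=11011 → 11101 (no change)
  #10 pop 3: in=11111 → 11010 (no change)
  #11 pop 5: in=11111 → 11111 (no change)
  #12 pop 0: in=11111 → 11111 (was 10111); enqueue [3,5]
  #13 pop 3: in=11111 → 11010 (no change)
  #14 pop 5: in=11111 → 11111 (no change)

Fixpoint:
  val[0] = 11111
  val[1] = 11111
  val[2] = 11101
  val[3] = 11010
  val[4] = 01011
  val[5] = 11111
  val[6] = 01011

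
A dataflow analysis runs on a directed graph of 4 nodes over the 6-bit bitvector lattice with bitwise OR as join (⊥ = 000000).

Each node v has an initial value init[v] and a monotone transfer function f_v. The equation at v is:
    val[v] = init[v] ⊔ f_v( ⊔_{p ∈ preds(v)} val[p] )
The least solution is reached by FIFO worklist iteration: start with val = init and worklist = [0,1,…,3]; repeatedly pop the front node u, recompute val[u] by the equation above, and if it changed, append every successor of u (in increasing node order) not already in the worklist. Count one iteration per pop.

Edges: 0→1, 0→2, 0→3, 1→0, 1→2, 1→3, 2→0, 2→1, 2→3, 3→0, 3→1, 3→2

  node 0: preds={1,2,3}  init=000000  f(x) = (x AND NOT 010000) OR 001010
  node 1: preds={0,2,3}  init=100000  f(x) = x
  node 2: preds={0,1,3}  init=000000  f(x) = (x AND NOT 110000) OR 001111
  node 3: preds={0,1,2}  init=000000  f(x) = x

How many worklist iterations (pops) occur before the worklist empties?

9

Worklist (9 pops):
  #1 pop 0: in=100000 → 101010 (was 000000); enqueue []
  #2 pop 1: in=101010 → 101010 (was 100000); enqueue [0]
  #3 pop 2: in=101010 → 001111 (was 000000); enqueue [1]
  #4 pop 3: in=101111 → 101111 (was 000000); enqueue [2]
  #5 pop 0: in=101111 → 101111 (was 101010); enqueue [3]
  #6 pop 1: in=101111 → 101111 (was 101010); enqueue [0]
  #7 pop 2: in=101111 → 001111 (no change)
  #8 pop 3: in=101111 → 101111 (no change)
  #9 pop 0: in=101111 → 101111 (no change)

Fixpoint:
  val[0] = 101111
  val[1] = 101111
  val[2] = 001111
  val[3] = 101111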